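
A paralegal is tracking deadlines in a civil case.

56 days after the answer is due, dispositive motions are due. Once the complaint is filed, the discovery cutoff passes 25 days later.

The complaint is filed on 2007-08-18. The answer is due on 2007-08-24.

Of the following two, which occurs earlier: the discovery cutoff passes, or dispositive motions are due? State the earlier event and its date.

The complaint is filed: Aug 18, 2007.
The discovery cutoff passes: Aug 18, 2007 + 25 days = Sep 12, 2007.
The answer is due: Aug 24, 2007.
Dispositive motions are due: Aug 24, 2007 + 56 days = Oct 19, 2007.
Comparing: the discovery cutoff passes on Sep 12, 2007 vs dispositive motions are due on Oct 19, 2007. Earlier: the discovery cutoff passes.

The discovery cutoff passes — 2007-09-12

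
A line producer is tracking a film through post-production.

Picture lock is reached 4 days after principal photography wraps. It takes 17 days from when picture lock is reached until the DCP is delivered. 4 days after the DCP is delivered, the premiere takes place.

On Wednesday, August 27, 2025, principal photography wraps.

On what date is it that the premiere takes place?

Principal photography wraps: Aug 27, 2025.
Picture lock is reached: Aug 27, 2025 + 4 days = Aug 31, 2025.
The DCP is delivered: Aug 31, 2025 + 17 days = Sep 17, 2025.
The premiere takes place: Sep 17, 2025 + 4 days = Sep 21, 2025.

Sunday, September 21, 2025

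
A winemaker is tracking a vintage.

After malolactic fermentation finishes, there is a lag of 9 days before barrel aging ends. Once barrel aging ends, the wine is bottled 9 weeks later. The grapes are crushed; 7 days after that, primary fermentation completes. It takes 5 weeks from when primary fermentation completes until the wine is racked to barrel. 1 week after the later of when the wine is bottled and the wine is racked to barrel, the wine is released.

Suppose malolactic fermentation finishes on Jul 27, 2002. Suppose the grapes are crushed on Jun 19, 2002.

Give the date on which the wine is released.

Oct 14, 2002

Malolactic fermentation finishes: Jul 27, 2002.
Barrel aging ends: Jul 27, 2002 + 9 days = Aug 5, 2002.
The wine is bottled: Aug 5, 2002 + 9 weeks = Oct 7, 2002.
The grapes are crushed: Jun 19, 2002.
Primary fermentation completes: Jun 19, 2002 + 7 days = Jun 26, 2002.
The wine is racked to barrel: Jun 26, 2002 + 5 weeks = Jul 31, 2002.
Both prerequisites met — the wine is bottled (Oct 7, 2002), the wine is racked to barrel (Jul 31, 2002); the later is Oct 7, 2002.
The wine is released: Oct 7, 2002 + 1 week = Oct 14, 2002.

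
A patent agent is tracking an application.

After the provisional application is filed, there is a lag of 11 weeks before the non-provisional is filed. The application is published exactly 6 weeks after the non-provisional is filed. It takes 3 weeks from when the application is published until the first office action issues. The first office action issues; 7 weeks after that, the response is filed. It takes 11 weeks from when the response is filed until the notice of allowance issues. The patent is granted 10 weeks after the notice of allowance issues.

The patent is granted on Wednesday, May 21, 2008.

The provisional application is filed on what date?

Wednesday, June 20, 2007

The patent is granted: May 21, 2008.
The notice of allowance issues: May 21, 2008 − 10 weeks = Mar 12, 2008.
The response is filed: Mar 12, 2008 − 11 weeks = Dec 26, 2007.
The first office action issues: Dec 26, 2007 − 7 weeks = Nov 7, 2007.
The application is published: Nov 7, 2007 − 3 weeks = Oct 17, 2007.
The non-provisional is filed: Oct 17, 2007 − 6 weeks = Sep 5, 2007.
The provisional application is filed: Sep 5, 2007 − 11 weeks = Jun 20, 2007.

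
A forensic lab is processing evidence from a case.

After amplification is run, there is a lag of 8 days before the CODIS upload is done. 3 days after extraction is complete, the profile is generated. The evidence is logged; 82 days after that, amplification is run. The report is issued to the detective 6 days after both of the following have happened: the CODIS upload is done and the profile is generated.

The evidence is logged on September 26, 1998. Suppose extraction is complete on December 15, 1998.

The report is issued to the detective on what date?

The evidence is logged: Sep 26, 1998.
Amplification is run: Sep 26, 1998 + 82 days = Dec 17, 1998.
The CODIS upload is done: Dec 17, 1998 + 8 days = Dec 25, 1998.
Extraction is complete: Dec 15, 1998.
The profile is generated: Dec 15, 1998 + 3 days = Dec 18, 1998.
Both prerequisites met — the CODIS upload is done (Dec 25, 1998), the profile is generated (Dec 18, 1998); the later is Dec 25, 1998.
The report is issued to the detective: Dec 25, 1998 + 6 days = Dec 31, 1998.

December 31, 1998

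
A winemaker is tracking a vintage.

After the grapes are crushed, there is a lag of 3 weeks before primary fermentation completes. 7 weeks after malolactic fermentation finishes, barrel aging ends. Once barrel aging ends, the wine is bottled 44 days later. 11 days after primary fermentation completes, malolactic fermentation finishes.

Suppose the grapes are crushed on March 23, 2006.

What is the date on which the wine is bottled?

July 26, 2006

The grapes are crushed: Mar 23, 2006.
Primary fermentation completes: Mar 23, 2006 + 3 weeks = Apr 13, 2006.
Malolactic fermentation finishes: Apr 13, 2006 + 11 days = Apr 24, 2006.
Barrel aging ends: Apr 24, 2006 + 7 weeks = Jun 12, 2006.
The wine is bottled: Jun 12, 2006 + 44 days = Jul 26, 2006.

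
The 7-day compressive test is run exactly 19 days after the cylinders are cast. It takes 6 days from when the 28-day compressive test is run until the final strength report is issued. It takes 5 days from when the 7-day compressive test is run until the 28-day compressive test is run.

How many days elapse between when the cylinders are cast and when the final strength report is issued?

30 days

Causal path: the cylinders are cast → the 7-day compressive test is run → the 28-day compressive test is run → the final strength report is issued.
Total delay along the path: 19 + 5 + 6 = 30 days.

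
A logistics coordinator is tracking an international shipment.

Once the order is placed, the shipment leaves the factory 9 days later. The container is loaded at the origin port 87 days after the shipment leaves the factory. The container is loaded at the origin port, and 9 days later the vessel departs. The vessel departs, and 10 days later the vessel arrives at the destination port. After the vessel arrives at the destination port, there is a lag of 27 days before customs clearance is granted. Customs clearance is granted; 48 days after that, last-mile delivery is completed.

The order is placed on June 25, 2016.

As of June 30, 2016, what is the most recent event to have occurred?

The order is placed

The order is placed: Jun 25, 2016.
The shipment leaves the factory: Jun 25, 2016 + 9 days = Jul 4, 2016.
The container is loaded at the origin port: Jul 4, 2016 + 87 days = Sep 29, 2016.
The vessel departs: Sep 29, 2016 + 9 days = Oct 8, 2016.
The vessel arrives at the destination port: Oct 8, 2016 + 10 days = Oct 18, 2016.
Customs clearance is granted: Oct 18, 2016 + 27 days = Nov 14, 2016.
Last-mile delivery is completed: Nov 14, 2016 + 48 days = Jan 1, 2017.
Jun 30, 2016 falls between when the order is placed (Jun 25, 2016) and when the shipment leaves the factory (Jul 4, 2016).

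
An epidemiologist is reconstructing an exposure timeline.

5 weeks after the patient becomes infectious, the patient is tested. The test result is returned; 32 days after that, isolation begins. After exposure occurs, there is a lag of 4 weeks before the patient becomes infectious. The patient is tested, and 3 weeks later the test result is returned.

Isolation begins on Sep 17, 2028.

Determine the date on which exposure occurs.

Isolation begins: Sep 17, 2028.
The test result is returned: Sep 17, 2028 − 32 days = Aug 16, 2028.
The patient is tested: Aug 16, 2028 − 3 weeks = Jul 26, 2028.
The patient becomes infectious: Jul 26, 2028 − 5 weeks = Jun 21, 2028.
Exposure occurs: Jun 21, 2028 − 4 weeks = May 24, 2028.

May 24, 2028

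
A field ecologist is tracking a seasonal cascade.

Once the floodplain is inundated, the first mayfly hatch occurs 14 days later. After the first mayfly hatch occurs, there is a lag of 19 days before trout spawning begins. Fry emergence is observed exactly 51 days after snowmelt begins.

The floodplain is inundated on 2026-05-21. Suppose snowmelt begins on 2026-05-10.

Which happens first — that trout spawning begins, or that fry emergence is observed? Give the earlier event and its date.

Trout spawning begins — 2026-06-23

The floodplain is inundated: May 21, 2026.
The first mayfly hatch occurs: May 21, 2026 + 14 days = Jun 4, 2026.
Trout spawning begins: Jun 4, 2026 + 19 days = Jun 23, 2026.
Snowmelt begins: May 10, 2026.
Fry emergence is observed: May 10, 2026 + 51 days = Jun 30, 2026.
Comparing: trout spawning begins on Jun 23, 2026 vs fry emergence is observed on Jun 30, 2026. Earlier: trout spawning begins.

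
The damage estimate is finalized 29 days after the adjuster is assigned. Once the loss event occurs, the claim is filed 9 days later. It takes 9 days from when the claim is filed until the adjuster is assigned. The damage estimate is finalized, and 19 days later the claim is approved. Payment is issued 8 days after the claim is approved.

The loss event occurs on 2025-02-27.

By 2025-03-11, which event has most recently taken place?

The loss event occurs: Feb 27, 2025.
The claim is filed: Feb 27, 2025 + 9 days = Mar 8, 2025.
The adjuster is assigned: Mar 8, 2025 + 9 days = Mar 17, 2025.
The damage estimate is finalized: Mar 17, 2025 + 29 days = Apr 15, 2025.
The claim is approved: Apr 15, 2025 + 19 days = May 4, 2025.
Payment is issued: May 4, 2025 + 8 days = May 12, 2025.
Mar 11, 2025 falls between when the claim is filed (Mar 8, 2025) and when the adjuster is assigned (Mar 17, 2025).

The claim is filed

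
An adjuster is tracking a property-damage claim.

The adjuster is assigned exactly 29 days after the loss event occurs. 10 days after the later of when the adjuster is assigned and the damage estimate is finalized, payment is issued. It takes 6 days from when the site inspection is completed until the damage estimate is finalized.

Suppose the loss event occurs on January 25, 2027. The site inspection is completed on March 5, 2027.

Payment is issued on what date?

March 21, 2027

The loss event occurs: Jan 25, 2027.
The adjuster is assigned: Jan 25, 2027 + 29 days = Feb 23, 2027.
The site inspection is completed: Mar 5, 2027.
The damage estimate is finalized: Mar 5, 2027 + 6 days = Mar 11, 2027.
Both prerequisites met — the adjuster is assigned (Feb 23, 2027), the damage estimate is finalized (Mar 11, 2027); the later is Mar 11, 2027.
Payment is issued: Mar 11, 2027 + 10 days = Mar 21, 2027.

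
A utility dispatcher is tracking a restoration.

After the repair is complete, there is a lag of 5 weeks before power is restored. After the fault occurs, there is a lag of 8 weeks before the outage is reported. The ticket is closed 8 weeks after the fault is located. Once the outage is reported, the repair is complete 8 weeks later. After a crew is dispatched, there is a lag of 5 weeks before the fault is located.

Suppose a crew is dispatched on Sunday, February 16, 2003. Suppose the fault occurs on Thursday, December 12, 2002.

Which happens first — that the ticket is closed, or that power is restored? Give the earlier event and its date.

Power is restored — Thursday, May 8, 2003

A crew is dispatched: Feb 16, 2003.
The fault is located: Feb 16, 2003 + 5 weeks = Mar 23, 2003.
The ticket is closed: Mar 23, 2003 + 8 weeks = May 18, 2003.
The fault occurs: Dec 12, 2002.
The outage is reported: Dec 12, 2002 + 8 weeks = Feb 6, 2003.
The repair is complete: Feb 6, 2003 + 8 weeks = Apr 3, 2003.
Power is restored: Apr 3, 2003 + 5 weeks = May 8, 2003.
Comparing: the ticket is closed on May 18, 2003 vs power is restored on May 8, 2003. Earlier: power is restored.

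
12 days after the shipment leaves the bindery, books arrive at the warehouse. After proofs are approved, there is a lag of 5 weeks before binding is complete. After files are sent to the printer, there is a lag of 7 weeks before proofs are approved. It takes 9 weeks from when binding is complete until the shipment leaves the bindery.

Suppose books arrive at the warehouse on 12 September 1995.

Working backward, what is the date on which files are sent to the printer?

6 April 1995

Books arrive at the warehouse: Sep 12, 1995.
The shipment leaves the bindery: Sep 12, 1995 − 12 days = Aug 31, 1995.
Binding is complete: Aug 31, 1995 − 9 weeks = Jun 29, 1995.
Proofs are approved: Jun 29, 1995 − 5 weeks = May 25, 1995.
Files are sent to the printer: May 25, 1995 − 7 weeks = Apr 6, 1995.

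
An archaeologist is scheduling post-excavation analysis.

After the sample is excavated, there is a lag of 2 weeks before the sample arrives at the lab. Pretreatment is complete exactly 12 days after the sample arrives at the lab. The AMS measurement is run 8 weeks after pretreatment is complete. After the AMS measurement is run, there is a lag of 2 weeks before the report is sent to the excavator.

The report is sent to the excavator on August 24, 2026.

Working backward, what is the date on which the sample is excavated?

The report is sent to the excavator: Aug 24, 2026.
The AMS measurement is run: Aug 24, 2026 − 2 weeks = Aug 10, 2026.
Pretreatment is complete: Aug 10, 2026 − 8 weeks = Jun 15, 2026.
The sample arrives at the lab: Jun 15, 2026 − 12 days = Jun 3, 2026.
The sample is excavated: Jun 3, 2026 − 2 weeks = May 20, 2026.

May 20, 2026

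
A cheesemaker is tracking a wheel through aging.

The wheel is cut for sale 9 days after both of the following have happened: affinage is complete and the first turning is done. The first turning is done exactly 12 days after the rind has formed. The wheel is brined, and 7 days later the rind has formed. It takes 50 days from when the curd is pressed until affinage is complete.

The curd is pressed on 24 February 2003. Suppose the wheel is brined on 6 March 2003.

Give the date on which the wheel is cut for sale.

The curd is pressed: Feb 24, 2003.
Affinage is complete: Feb 24, 2003 + 50 days = Apr 15, 2003.
The wheel is brined: Mar 6, 2003.
The rind has formed: Mar 6, 2003 + 7 days = Mar 13, 2003.
The first turning is done: Mar 13, 2003 + 12 days = Mar 25, 2003.
Both prerequisites met — affinage is complete (Apr 15, 2003), the first turning is done (Mar 25, 2003); the later is Apr 15, 2003.
The wheel is cut for sale: Apr 15, 2003 + 9 days = Apr 24, 2003.

24 April 2003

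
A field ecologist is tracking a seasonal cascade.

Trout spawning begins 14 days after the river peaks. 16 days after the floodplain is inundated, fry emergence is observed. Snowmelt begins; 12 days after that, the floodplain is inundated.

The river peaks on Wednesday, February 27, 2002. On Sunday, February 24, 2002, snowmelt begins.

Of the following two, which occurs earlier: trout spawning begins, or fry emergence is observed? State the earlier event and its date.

Trout spawning begins — Wednesday, March 13, 2002

The river peaks: Feb 27, 2002.
Trout spawning begins: Feb 27, 2002 + 14 days = Mar 13, 2002.
Snowmelt begins: Feb 24, 2002.
The floodplain is inundated: Feb 24, 2002 + 12 days = Mar 8, 2002.
Fry emergence is observed: Mar 8, 2002 + 16 days = Mar 24, 2002.
Comparing: trout spawning begins on Mar 13, 2002 vs fry emergence is observed on Mar 24, 2002. Earlier: trout spawning begins.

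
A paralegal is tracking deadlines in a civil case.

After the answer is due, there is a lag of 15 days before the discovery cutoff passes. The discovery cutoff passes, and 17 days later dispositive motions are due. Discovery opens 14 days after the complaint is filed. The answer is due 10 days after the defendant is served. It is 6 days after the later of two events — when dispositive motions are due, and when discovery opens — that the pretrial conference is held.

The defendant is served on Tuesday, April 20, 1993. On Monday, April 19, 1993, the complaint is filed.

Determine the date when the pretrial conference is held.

The defendant is served: Apr 20, 1993.
The answer is due: Apr 20, 1993 + 10 days = Apr 30, 1993.
The discovery cutoff passes: Apr 30, 1993 + 15 days = May 15, 1993.
Dispositive motions are due: May 15, 1993 + 17 days = Jun 1, 1993.
The complaint is filed: Apr 19, 1993.
Discovery opens: Apr 19, 1993 + 14 days = May 3, 1993.
Both prerequisites met — dispositive motions are due (Jun 1, 1993), discovery opens (May 3, 1993); the later is Jun 1, 1993.
The pretrial conference is held: Jun 1, 1993 + 6 days = Jun 7, 1993.

Monday, June 7, 1993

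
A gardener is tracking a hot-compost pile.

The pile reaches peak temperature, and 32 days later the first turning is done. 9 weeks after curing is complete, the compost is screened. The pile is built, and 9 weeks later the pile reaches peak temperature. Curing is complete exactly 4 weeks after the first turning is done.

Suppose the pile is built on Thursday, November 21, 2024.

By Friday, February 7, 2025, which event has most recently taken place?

The pile reaches peak temperature

The pile is built: Nov 21, 2024.
The pile reaches peak temperature: Nov 21, 2024 + 9 weeks = Jan 23, 2025.
The first turning is done: Jan 23, 2025 + 32 days = Feb 24, 2025.
Curing is complete: Feb 24, 2025 + 4 weeks = Mar 24, 2025.
The compost is screened: Mar 24, 2025 + 9 weeks = May 26, 2025.
Feb 7, 2025 falls between when the pile reaches peak temperature (Jan 23, 2025) and when the first turning is done (Feb 24, 2025).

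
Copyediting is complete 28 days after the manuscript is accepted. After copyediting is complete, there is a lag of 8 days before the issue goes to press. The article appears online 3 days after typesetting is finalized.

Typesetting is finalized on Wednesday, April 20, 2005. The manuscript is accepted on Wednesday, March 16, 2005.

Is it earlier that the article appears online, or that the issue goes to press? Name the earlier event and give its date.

Typesetting is finalized: Apr 20, 2005.
The article appears online: Apr 20, 2005 + 3 days = Apr 23, 2005.
The manuscript is accepted: Mar 16, 2005.
Copyediting is complete: Mar 16, 2005 + 28 days = Apr 13, 2005.
The issue goes to press: Apr 13, 2005 + 8 days = Apr 21, 2005.
Comparing: the article appears online on Apr 23, 2005 vs the issue goes to press on Apr 21, 2005. Earlier: the issue goes to press.

The issue goes to press — Thursday, April 21, 2005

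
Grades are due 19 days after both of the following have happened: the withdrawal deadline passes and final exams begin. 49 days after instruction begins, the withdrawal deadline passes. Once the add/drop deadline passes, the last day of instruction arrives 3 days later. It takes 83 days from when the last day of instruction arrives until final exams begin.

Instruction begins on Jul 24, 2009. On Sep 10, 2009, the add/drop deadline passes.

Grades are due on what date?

Instruction begins: Jul 24, 2009.
The withdrawal deadline passes: Jul 24, 2009 + 49 days = Sep 11, 2009.
The add/drop deadline passes: Sep 10, 2009.
The last day of instruction arrives: Sep 10, 2009 + 3 days = Sep 13, 2009.
Final exams begin: Sep 13, 2009 + 83 days = Dec 5, 2009.
Both prerequisites met — the withdrawal deadline passes (Sep 11, 2009), final exams begin (Dec 5, 2009); the later is Dec 5, 2009.
Grades are due: Dec 5, 2009 + 19 days = Dec 24, 2009.

Dec 24, 2009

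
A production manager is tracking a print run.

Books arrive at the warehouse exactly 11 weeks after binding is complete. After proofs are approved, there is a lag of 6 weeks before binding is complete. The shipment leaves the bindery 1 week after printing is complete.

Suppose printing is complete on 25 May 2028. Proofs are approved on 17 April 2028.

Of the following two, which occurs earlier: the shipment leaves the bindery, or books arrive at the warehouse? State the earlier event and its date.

The shipment leaves the bindery — 1 June 2028

Printing is complete: May 25, 2028.
The shipment leaves the bindery: May 25, 2028 + 1 week = Jun 1, 2028.
Proofs are approved: Apr 17, 2028.
Binding is complete: Apr 17, 2028 + 6 weeks = May 29, 2028.
Books arrive at the warehouse: May 29, 2028 + 11 weeks = Aug 14, 2028.
Comparing: the shipment leaves the bindery on Jun 1, 2028 vs books arrive at the warehouse on Aug 14, 2028. Earlier: the shipment leaves the bindery.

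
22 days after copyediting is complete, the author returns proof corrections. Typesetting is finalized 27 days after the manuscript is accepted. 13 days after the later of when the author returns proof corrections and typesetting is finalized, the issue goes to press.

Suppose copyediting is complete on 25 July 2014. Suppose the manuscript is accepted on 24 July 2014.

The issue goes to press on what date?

2 September 2014

Copyediting is complete: Jul 25, 2014.
The author returns proof corrections: Jul 25, 2014 + 22 days = Aug 16, 2014.
The manuscript is accepted: Jul 24, 2014.
Typesetting is finalized: Jul 24, 2014 + 27 days = Aug 20, 2014.
Both prerequisites met — the author returns proof corrections (Aug 16, 2014), typesetting is finalized (Aug 20, 2014); the later is Aug 20, 2014.
The issue goes to press: Aug 20, 2014 + 13 days = Sep 2, 2014.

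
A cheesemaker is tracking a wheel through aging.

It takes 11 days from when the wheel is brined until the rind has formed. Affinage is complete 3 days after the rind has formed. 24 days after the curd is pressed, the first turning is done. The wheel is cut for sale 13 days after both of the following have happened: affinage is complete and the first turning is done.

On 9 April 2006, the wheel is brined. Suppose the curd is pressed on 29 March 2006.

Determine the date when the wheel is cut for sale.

6 May 2006

The wheel is brined: Apr 9, 2006.
The rind has formed: Apr 9, 2006 + 11 days = Apr 20, 2006.
Affinage is complete: Apr 20, 2006 + 3 days = Apr 23, 2006.
The curd is pressed: Mar 29, 2006.
The first turning is done: Mar 29, 2006 + 24 days = Apr 22, 2006.
Both prerequisites met — affinage is complete (Apr 23, 2006), the first turning is done (Apr 22, 2006); the later is Apr 23, 2006.
The wheel is cut for sale: Apr 23, 2006 + 13 days = May 6, 2006.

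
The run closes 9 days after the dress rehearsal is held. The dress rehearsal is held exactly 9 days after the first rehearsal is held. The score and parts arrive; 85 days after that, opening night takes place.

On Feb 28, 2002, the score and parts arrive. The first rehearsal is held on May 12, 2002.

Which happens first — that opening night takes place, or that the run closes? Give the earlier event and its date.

Opening night takes place — May 24, 2002

The score and parts arrive: Feb 28, 2002.
Opening night takes place: Feb 28, 2002 + 85 days = May 24, 2002.
The first rehearsal is held: May 12, 2002.
The dress rehearsal is held: May 12, 2002 + 9 days = May 21, 2002.
The run closes: May 21, 2002 + 9 days = May 30, 2002.
Comparing: opening night takes place on May 24, 2002 vs the run closes on May 30, 2002. Earlier: opening night takes place.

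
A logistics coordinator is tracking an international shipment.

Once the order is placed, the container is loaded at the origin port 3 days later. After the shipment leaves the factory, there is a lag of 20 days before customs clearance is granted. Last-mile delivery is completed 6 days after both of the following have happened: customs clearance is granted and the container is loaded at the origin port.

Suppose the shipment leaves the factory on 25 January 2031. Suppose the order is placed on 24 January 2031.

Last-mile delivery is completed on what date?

The shipment leaves the factory: Jan 25, 2031.
Customs clearance is granted: Jan 25, 2031 + 20 days = Feb 14, 2031.
The order is placed: Jan 24, 2031.
The container is loaded at the origin port: Jan 24, 2031 + 3 days = Jan 27, 2031.
Both prerequisites met — customs clearance is granted (Feb 14, 2031), the container is loaded at the origin port (Jan 27, 2031); the later is Feb 14, 2031.
Last-mile delivery is completed: Feb 14, 2031 + 6 days = Feb 20, 2031.

20 February 2031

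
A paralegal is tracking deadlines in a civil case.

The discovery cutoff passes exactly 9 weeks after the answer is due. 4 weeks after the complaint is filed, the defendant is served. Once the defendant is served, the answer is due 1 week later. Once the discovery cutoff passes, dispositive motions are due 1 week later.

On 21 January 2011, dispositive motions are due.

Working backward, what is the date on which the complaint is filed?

Dispositive motions are due: Jan 21, 2011.
The discovery cutoff passes: Jan 21, 2011 − 1 week = Jan 14, 2011.
The answer is due: Jan 14, 2011 − 9 weeks = Nov 12, 2010.
The defendant is served: Nov 12, 2010 − 1 week = Nov 5, 2010.
The complaint is filed: Nov 5, 2010 − 4 weeks = Oct 8, 2010.

8 October 2010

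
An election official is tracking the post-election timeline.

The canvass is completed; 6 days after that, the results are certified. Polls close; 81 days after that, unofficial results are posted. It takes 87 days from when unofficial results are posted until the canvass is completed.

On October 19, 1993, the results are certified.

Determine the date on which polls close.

The results are certified: Oct 19, 1993.
The canvass is completed: Oct 19, 1993 − 6 days = Oct 13, 1993.
Unofficial results are posted: Oct 13, 1993 − 87 days = Jul 18, 1993.
Polls close: Jul 18, 1993 − 81 days = Apr 28, 1993.

April 28, 1993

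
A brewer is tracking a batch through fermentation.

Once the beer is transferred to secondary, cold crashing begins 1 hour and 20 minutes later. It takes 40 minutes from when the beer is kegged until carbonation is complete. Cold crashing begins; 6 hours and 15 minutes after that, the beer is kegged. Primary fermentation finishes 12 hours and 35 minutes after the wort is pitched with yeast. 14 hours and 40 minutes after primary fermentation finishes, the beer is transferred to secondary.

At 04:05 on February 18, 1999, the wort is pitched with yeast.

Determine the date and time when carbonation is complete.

15:35 on February 19, 1999

The wort is pitched with yeast: 04:05 Feb 18, 1999.
Primary fermentation finishes: 04:05 Feb 18, 1999 + 12h35m = 16:40 Feb 18, 1999.
The beer is transferred to secondary: 16:40 Feb 18, 1999 + 14h40m = 07:20 Feb 19, 1999.
Cold crashing begins: 07:20 Feb 19, 1999 + 1h20m = 08:40 Feb 19, 1999.
The beer is kegged: 08:40 Feb 19, 1999 + 6h15m = 14:55 Feb 19, 1999.
Carbonation is complete: 14:55 Feb 19, 1999 + 40m = 15:35 Feb 19, 1999.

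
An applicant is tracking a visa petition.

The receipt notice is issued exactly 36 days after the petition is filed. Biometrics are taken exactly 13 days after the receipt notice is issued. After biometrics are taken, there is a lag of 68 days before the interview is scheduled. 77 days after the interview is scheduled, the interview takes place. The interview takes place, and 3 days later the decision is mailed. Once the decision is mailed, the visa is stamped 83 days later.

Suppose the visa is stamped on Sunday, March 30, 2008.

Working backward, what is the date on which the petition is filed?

Sunday, June 24, 2007

The visa is stamped: Mar 30, 2008.
The decision is mailed: Mar 30, 2008 − 83 days = Jan 7, 2008.
The interview takes place: Jan 7, 2008 − 3 days = Jan 4, 2008.
The interview is scheduled: Jan 4, 2008 − 77 days = Oct 19, 2007.
Biometrics are taken: Oct 19, 2007 − 68 days = Aug 12, 2007.
The receipt notice is issued: Aug 12, 2007 − 13 days = Jul 30, 2007.
The petition is filed: Jul 30, 2007 − 36 days = Jun 24, 2007.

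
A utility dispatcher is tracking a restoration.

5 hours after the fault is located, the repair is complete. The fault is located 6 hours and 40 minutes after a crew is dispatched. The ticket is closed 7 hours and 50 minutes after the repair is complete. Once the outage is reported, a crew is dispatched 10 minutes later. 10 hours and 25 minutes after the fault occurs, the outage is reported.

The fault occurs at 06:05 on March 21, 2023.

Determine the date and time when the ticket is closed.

The fault occurs: 06:05 Mar 21, 2023.
The outage is reported: 06:05 Mar 21, 2023 + 10h25m = 16:30 Mar 21, 2023.
A crew is dispatched: 16:30 Mar 21, 2023 + 10m = 16:40 Mar 21, 2023.
The fault is located: 16:40 Mar 21, 2023 + 6h40m = 23:20 Mar 21, 2023.
The repair is complete: 23:20 Mar 21, 2023 + 5h = 04:20 Mar 22, 2023.
The ticket is closed: 04:20 Mar 22, 2023 + 7h50m = 12:10 Mar 22, 2023.

12:10 on March 22, 2023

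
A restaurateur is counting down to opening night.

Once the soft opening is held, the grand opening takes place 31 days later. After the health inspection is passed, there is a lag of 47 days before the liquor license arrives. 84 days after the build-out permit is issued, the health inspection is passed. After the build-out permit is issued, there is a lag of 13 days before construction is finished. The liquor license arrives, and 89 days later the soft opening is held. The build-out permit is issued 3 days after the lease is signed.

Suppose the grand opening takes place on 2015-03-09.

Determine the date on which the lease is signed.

The grand opening takes place: Mar 9, 2015.
The soft opening is held: Mar 9, 2015 − 31 days = Feb 6, 2015.
The liquor license arrives: Feb 6, 2015 − 89 days = Nov 9, 2014.
The health inspection is passed: Nov 9, 2014 − 47 days = Sep 23, 2014.
The build-out permit is issued: Sep 23, 2014 − 84 days = Jul 1, 2014.
The lease is signed: Jul 1, 2014 − 3 days = Jun 28, 2014.

2014-06-28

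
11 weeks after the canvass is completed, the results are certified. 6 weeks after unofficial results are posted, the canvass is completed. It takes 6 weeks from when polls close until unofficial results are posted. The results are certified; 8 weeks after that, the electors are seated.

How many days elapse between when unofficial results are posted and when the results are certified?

Causal path: unofficial results are posted → the canvass is completed → the results are certified.
Total delay along the path: 6 + 11 weeks = 17 weeks = 119 days.

119 days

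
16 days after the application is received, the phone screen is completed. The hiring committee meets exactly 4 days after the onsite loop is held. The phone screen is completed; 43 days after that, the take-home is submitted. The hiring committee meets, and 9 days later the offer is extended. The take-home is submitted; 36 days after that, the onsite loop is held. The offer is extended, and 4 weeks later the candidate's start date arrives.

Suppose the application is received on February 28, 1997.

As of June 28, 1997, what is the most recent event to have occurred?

The application is received: Feb 28, 1997.
The phone screen is completed: Feb 28, 1997 + 16 days = Mar 16, 1997.
The take-home is submitted: Mar 16, 1997 + 43 days = Apr 28, 1997.
The onsite loop is held: Apr 28, 1997 + 36 days = Jun 3, 1997.
The hiring committee meets: Jun 3, 1997 + 4 days = Jun 7, 1997.
The offer is extended: Jun 7, 1997 + 9 days = Jun 16, 1997.
The candidate's start date arrives: Jun 16, 1997 + 4 weeks = Jul 14, 1997.
Jun 28, 1997 falls between when the offer is extended (Jun 16, 1997) and when the candidate's start date arrives (Jul 14, 1997).

The offer is extended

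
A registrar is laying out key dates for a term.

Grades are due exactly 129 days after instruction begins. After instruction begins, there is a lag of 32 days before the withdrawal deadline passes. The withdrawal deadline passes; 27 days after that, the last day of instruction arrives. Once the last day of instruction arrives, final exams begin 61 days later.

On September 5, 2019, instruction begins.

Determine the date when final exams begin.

Instruction begins: Sep 5, 2019.
The withdrawal deadline passes: Sep 5, 2019 + 32 days = Oct 7, 2019.
The last day of instruction arrives: Oct 7, 2019 + 27 days = Nov 3, 2019.
Final exams begin: Nov 3, 2019 + 61 days = Jan 3, 2020.

January 3, 2020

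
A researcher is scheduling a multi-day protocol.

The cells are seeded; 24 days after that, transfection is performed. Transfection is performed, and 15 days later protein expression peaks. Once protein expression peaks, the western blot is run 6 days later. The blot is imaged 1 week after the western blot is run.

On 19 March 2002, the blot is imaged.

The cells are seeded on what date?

26 January 2002

The blot is imaged: Mar 19, 2002.
The western blot is run: Mar 19, 2002 − 1 week = Mar 12, 2002.
Protein expression peaks: Mar 12, 2002 − 6 days = Mar 6, 2002.
Transfection is performed: Mar 6, 2002 − 15 days = Feb 19, 2002.
The cells are seeded: Feb 19, 2002 − 24 days = Jan 26, 2002.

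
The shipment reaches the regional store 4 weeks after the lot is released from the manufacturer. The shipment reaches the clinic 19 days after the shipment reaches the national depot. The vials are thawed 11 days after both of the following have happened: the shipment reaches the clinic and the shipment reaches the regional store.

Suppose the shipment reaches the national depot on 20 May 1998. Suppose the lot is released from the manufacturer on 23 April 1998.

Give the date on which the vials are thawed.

The shipment reaches the national depot: May 20, 1998.
The shipment reaches the clinic: May 20, 1998 + 19 days = Jun 8, 1998.
The lot is released from the manufacturer: Apr 23, 1998.
The shipment reaches the regional store: Apr 23, 1998 + 4 weeks = May 21, 1998.
Both prerequisites met — the shipment reaches the clinic (Jun 8, 1998), the shipment reaches the regional store (May 21, 1998); the later is Jun 8, 1998.
The vials are thawed: Jun 8, 1998 + 11 days = Jun 19, 1998.

19 June 1998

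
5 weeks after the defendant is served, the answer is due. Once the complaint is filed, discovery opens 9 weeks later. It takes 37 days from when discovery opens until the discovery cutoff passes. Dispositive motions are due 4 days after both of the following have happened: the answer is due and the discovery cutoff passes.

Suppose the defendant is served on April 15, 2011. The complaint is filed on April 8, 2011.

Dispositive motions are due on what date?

The defendant is served: Apr 15, 2011.
The answer is due: Apr 15, 2011 + 5 weeks = May 20, 2011.
The complaint is filed: Apr 8, 2011.
Discovery opens: Apr 8, 2011 + 9 weeks = Jun 10, 2011.
The discovery cutoff passes: Jun 10, 2011 + 37 days = Jul 17, 2011.
Both prerequisites met — the answer is due (May 20, 2011), the discovery cutoff passes (Jul 17, 2011); the later is Jul 17, 2011.
Dispositive motions are due: Jul 17, 2011 + 4 days = Jul 21, 2011.

July 21, 2011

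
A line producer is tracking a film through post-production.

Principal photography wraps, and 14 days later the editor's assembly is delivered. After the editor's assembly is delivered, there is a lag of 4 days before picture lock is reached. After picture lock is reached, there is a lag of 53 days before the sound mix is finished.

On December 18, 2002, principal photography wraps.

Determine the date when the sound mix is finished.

February 27, 2003

Principal photography wraps: Dec 18, 2002.
The editor's assembly is delivered: Dec 18, 2002 + 14 days = Jan 1, 2003.
Picture lock is reached: Jan 1, 2003 + 4 days = Jan 5, 2003.
The sound mix is finished: Jan 5, 2003 + 53 days = Feb 27, 2003.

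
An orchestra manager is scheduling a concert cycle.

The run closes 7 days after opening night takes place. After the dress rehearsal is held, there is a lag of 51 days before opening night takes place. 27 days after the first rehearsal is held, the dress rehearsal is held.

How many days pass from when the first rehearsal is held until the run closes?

Causal path: the first rehearsal is held → the dress rehearsal is held → opening night takes place → the run closes.
Total delay along the path: 27 + 51 + 7 = 85 days.

85 days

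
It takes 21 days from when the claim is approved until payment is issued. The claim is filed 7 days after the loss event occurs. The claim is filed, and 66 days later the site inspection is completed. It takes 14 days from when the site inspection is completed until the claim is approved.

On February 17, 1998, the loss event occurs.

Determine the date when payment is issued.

The loss event occurs: Feb 17, 1998.
The claim is filed: Feb 17, 1998 + 7 days = Feb 24, 1998.
The site inspection is completed: Feb 24, 1998 + 66 days = May 1, 1998.
The claim is approved: May 1, 1998 + 14 days = May 15, 1998.
Payment is issued: May 15, 1998 + 21 days = Jun 5, 1998.

June 5, 1998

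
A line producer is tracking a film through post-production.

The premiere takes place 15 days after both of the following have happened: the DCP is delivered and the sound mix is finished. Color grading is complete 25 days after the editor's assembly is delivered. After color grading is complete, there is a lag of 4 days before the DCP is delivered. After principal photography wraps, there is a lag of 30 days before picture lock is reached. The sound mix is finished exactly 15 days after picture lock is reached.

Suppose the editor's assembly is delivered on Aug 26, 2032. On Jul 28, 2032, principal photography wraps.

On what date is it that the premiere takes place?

The editor's assembly is delivered: Aug 26, 2032.
Color grading is complete: Aug 26, 2032 + 25 days = Sep 20, 2032.
The DCP is delivered: Sep 20, 2032 + 4 days = Sep 24, 2032.
Principal photography wraps: Jul 28, 2032.
Picture lock is reached: Jul 28, 2032 + 30 days = Aug 27, 2032.
The sound mix is finished: Aug 27, 2032 + 15 days = Sep 11, 2032.
Both prerequisites met — the DCP is delivered (Sep 24, 2032), the sound mix is finished (Sep 11, 2032); the later is Sep 24, 2032.
The premiere takes place: Sep 24, 2032 + 15 days = Oct 9, 2032.

Oct 9, 2032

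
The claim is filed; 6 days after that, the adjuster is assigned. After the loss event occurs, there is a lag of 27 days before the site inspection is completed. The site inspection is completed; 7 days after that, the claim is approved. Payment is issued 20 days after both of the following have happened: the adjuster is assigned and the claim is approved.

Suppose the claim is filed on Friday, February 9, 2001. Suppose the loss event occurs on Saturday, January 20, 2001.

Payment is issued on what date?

Thursday, March 15, 2001

The claim is filed: Feb 9, 2001.
The adjuster is assigned: Feb 9, 2001 + 6 days = Feb 15, 2001.
The loss event occurs: Jan 20, 2001.
The site inspection is completed: Jan 20, 2001 + 27 days = Feb 16, 2001.
The claim is approved: Feb 16, 2001 + 7 days = Feb 23, 2001.
Both prerequisites met — the adjuster is assigned (Feb 15, 2001), the claim is approved (Feb 23, 2001); the later is Feb 23, 2001.
Payment is issued: Feb 23, 2001 + 20 days = Mar 15, 2001.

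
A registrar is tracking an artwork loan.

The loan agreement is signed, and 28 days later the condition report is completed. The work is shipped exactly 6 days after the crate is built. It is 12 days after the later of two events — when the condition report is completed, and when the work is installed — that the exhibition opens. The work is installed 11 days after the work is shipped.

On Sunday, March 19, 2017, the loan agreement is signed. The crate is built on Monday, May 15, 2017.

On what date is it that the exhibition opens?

The loan agreement is signed: Mar 19, 2017.
The condition report is completed: Mar 19, 2017 + 28 days = Apr 16, 2017.
The crate is built: May 15, 2017.
The work is shipped: May 15, 2017 + 6 days = May 21, 2017.
The work is installed: May 21, 2017 + 11 days = Jun 1, 2017.
Both prerequisites met — the condition report is completed (Apr 16, 2017), the work is installed (Jun 1, 2017); the later is Jun 1, 2017.
The exhibition opens: Jun 1, 2017 + 12 days = Jun 13, 2017.

Tuesday, June 13, 2017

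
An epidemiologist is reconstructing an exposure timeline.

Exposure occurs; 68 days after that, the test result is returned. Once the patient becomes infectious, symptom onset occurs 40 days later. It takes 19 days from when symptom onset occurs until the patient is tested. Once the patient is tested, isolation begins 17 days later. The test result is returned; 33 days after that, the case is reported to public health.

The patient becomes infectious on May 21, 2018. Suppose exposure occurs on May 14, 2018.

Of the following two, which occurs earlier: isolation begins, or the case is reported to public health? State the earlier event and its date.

Isolation begins — August 5, 2018

The patient becomes infectious: May 21, 2018.
Symptom onset occurs: May 21, 2018 + 40 days = Jun 30, 2018.
The patient is tested: Jun 30, 2018 + 19 days = Jul 19, 2018.
Isolation begins: Jul 19, 2018 + 17 days = Aug 5, 2018.
Exposure occurs: May 14, 2018.
The test result is returned: May 14, 2018 + 68 days = Jul 21, 2018.
The case is reported to public health: Jul 21, 2018 + 33 days = Aug 23, 2018.
Comparing: isolation begins on Aug 5, 2018 vs the case is reported to public health on Aug 23, 2018. Earlier: isolation begins.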